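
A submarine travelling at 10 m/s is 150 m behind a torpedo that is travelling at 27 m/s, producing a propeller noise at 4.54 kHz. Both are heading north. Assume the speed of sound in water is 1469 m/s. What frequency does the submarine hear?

4.49 kHz

The submarine is behind, so the torpedo is moving away from it while the submarine is moving toward the torpedo.
Both move, so f' = f · (v + v_o)/(v + v_s).
f' = 4.54 × (1469 + 10)/(1469 + 27) = 4.54 × 1479/1496 ≈ 4.49 kHz.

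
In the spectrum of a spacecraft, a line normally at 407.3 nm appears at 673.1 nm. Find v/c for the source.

λ'/λ₀ = 1.6526 > 1 (redshift), so the source is receding.
λ'/λ₀ = √((1 + β)/(1 − β)) for a receding source ⇒ β = (r² − 1)/(r² + 1) with r = λ'/λ₀.
β = (2.7311 − 1)/(2.7311 + 1) ≈ 0.464.

0.464c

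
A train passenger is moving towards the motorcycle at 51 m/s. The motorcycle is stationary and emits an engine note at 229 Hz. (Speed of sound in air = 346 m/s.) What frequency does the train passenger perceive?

263 Hz

Only the observer moves, toward the source, so f' = f · (v + v_o)/v.
f' = 229 × (346 + 51)/346 = 229 × 397/346 ≈ 263 Hz.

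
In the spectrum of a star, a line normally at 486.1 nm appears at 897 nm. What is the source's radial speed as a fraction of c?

0.546c

λ'/λ₀ = 1.8453 > 1 (redshift), so the source is receding.
λ'/λ₀ = √((1 + β)/(1 − β)) for a receding source ⇒ β = (r² − 1)/(r² + 1) with r = λ'/λ₀.
β = (3.4051 − 1)/(3.4051 + 1) ≈ 0.546.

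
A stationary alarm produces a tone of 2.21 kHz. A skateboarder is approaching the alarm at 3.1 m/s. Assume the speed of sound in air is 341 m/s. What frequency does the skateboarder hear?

2.23 kHz

Moving observer, stationary source: f' = f · (v + v_o)/v.
f' = 2.21 × (341 + 3.1)/341 = 2.21 × 344.1/341 ≈ 2.23 kHz.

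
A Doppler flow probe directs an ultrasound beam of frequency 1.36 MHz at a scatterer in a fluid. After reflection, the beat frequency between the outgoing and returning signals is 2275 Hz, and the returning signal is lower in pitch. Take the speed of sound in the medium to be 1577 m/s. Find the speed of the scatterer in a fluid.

Double Doppler shift off a moving reflector: f₂ = f₀ · (v + u)/(v − u) (u > 0 toward emitter).
Returning signal is lower, so f₂ = f₀ − Δf = 1360000 − 2275 = 1357725 Hz.
Rearranging, u = v · (f₂ − f₀)/(f₂ + f₀) = 1577 × -2275/2717725 ≈ -1.32 m/s.
So the scatterer in a fluid is moving at 1.32 m/s away from the emitter.

1.32 m/s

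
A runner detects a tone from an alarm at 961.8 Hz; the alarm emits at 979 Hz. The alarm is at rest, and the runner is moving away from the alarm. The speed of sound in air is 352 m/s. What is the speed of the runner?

6.2 m/s

f' = f · (v − v_o)/v ⇒ v_o = v · |f'/f − 1|.
v_o = 352 × |961.8/979 − 1| = 352 × 0.01757 ≈ 6.2 m/s.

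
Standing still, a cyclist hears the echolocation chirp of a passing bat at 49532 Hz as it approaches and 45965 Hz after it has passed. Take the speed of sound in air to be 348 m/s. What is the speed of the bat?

f₁/f₂ = (v + v_s)/(v − v_s), so v_s = v · (f₁ − f₂)/(f₁ + f₂).
v_s = 348 × (49532 − 45965)/(49532 + 45965) = 348 × 3567/95497 ≈ 13.0 m/s.

13.0 m/s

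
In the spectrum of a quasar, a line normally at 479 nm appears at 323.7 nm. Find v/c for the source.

λ'/λ₀ = 0.6758 < 1 (blueshift), so the source is approaching.
λ'/λ₀ = √((1 − β)/(1 + β)) for an approaching source ⇒ β = (1 − r²)/(1 + r²) with r = λ'/λ₀.
β = (1 − 0.4567)/(1 + 0.4567) ≈ 0.373.

0.373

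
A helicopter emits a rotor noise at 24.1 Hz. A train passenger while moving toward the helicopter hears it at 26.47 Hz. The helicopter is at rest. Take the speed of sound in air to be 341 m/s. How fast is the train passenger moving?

34 m/s

f' = f · (v + v_o)/v ⇒ v_o = v · |f'/f − 1|.
v_o = 341 × |26.47/24.1 − 1| = 341 × 0.09834 ≈ 34 m/s.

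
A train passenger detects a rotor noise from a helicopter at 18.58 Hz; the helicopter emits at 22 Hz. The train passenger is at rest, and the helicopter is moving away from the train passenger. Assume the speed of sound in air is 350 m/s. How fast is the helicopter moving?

64 m/s

f' = f · v/(v + v_s) ⇒ v_s = v · |1 − f/f'|.
v_s = 350 × |1 − 22/18.58| = 350 × 0.1841 ≈ 64 m/s.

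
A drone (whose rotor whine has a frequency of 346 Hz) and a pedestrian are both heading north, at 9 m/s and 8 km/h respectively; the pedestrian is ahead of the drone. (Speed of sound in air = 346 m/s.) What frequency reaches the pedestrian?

353 Hz

8 km/h = 2.222 m/s.
The pedestrian is ahead, so the drone is moving toward it while the pedestrian is moving away from the drone.
With source approaching and observer receding, f' = f · (v − v_o)/(v − v_s).
f' = 346 × (346 − 2.222)/(346 − 9) = 346 × 343.78/337 ≈ 353 Hz.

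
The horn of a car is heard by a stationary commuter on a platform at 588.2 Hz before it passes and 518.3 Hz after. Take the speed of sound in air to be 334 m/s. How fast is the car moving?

21.1 m/s

f₁/f₂ = (v + v_s)/(v − v_s), so v_s = v · (f₁ − f₂)/(f₁ + f₂).
v_s = 334 × (588.2 − 518.3)/(588.2 + 518.3) = 334 × 69.9/1106.5 ≈ 21.1 m/s.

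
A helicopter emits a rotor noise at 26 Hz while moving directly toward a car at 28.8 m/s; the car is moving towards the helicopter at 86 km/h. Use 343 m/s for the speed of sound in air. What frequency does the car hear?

30.4 Hz

86 km/h = 23.89 m/s.
General Doppler shift: f' = f · (v + v_o)/(v − v_s).
f' = 26 × (343 + 23.89)/(343 − 28.8) = 26 × 366.89/314.2 ≈ 30.4 Hz.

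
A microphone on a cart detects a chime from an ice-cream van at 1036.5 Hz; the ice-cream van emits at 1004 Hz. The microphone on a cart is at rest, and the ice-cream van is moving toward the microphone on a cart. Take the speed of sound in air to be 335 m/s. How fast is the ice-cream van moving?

10.5 m/s

f' = f · v/(v − v_s) ⇒ v_s = v · |1 − f/f'|.
v_s = 335 × |1 − 1004/1036.5| = 335 × 0.03136 ≈ 10.5 m/s.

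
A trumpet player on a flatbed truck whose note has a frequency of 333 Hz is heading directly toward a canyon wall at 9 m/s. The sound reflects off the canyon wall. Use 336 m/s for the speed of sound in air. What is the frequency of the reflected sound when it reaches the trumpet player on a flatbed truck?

The canyon wall receives the sound from a moving source: f₁ = f₀ · v/(v − v_e) = 333 × 336/327 ≈ 342 Hz.
On the return leg the trumpet player on a flatbed truck is a moving observer: f₂ = f₁ · (v + v_e)/v = 342 × 345/336 ≈ 351 Hz.

351 Hz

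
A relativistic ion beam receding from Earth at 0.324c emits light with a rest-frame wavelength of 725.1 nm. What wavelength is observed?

Relativistic Doppler for wavelength: λ' = λ₀ · √((1 + β)/(1 − β)).
λ' = 725.1 × √(1.3240/0.6760) = 725.1 × 1.39949 ≈ 1014.8 nm.

1014.8 nm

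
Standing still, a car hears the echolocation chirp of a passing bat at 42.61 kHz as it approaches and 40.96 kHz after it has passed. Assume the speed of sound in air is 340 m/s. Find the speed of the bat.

6.7 m/s

f₁/f₂ = (v + v_s)/(v − v_s), so v_s = v · (f₁ − f₂)/(f₁ + f₂).
v_s = 340 × (42.61 − 40.96)/(42.61 + 40.96) = 340 × 1.65/83.57 ≈ 6.7 m/s.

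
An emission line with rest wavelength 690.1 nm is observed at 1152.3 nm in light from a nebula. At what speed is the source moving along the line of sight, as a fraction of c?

λ'/λ₀ = 1.6698 > 1 (redshift), so the source is receding.
λ'/λ₀ = √((1 + β)/(1 − β)) for a receding source ⇒ β = (r² − 1)/(r² + 1) with r = λ'/λ₀.
β = (2.7881 − 1)/(2.7881 + 1) ≈ 0.472.

0.472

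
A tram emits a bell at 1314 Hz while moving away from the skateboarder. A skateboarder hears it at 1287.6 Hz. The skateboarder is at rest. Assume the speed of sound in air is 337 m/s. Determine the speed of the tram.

f' = f · v/(v + v_s) ⇒ v_s = v · |1 − f/f'|.
v_s = 337 × |1 − 1314/1287.6| = 337 × 0.0205 ≈ 6.9 m/s.

6.9 m/s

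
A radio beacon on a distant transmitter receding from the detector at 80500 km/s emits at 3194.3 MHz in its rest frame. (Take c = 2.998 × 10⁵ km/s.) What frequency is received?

β = v/c = 80500/299800 = 0.2685.
Relativistic Doppler for frequency: f' = f₀ · √((1 − β)/(1 + β)).
f' = 3194.3 × √(0.7315/1.2685) = 3194.3 × 0.75937 ≈ 2425.7 MHz.

2425.7 MHz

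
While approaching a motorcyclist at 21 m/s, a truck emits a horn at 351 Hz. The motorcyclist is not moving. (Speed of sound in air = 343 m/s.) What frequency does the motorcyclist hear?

Only the source moves, toward the listener, so f' = f · v/(v − v_s).
f' = 351 × 343/(343 − 21) = 351 × 343/322 ≈ 374 Hz.

374 Hz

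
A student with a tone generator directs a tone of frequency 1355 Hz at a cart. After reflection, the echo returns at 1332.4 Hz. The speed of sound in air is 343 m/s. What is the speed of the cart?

Double Doppler shift off a moving reflector: f₂ = f₀ · (v + u)/(v − u) (u > 0 toward emitter).
Rearranging, u = v · (f₂ − f₀)/(f₂ + f₀) = 343 × -22.6/2687.4 ≈ -2.88 m/s.
So the cart is moving at 2.88 m/s away from the emitter.

2.88 m/s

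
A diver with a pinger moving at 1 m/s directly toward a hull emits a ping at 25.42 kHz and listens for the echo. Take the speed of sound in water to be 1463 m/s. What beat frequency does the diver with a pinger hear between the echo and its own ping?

The hull receives the sound from a moving source: f₁ = f₀ · v/(v − v_e) = 25.42 × 1463/1462 ≈ 25.4374 kHz.
On the return leg the diver with a pinger is a moving observer: f₂ = f₁ · (v + v_e)/v = 25.4374 × 1464/1463 ≈ 25.4548 kHz.
Equivalently f₂ = f₀ · (v + v_e)/(v − v_e).
Beat against the emitted tone (with f₀ = 25420 Hz): |f₂ − f₀| = 2v_e·f₀/(v − v_e) = 2 × 1 × 25420/1462 ≈ 34.8 Hz.

34.8 Hz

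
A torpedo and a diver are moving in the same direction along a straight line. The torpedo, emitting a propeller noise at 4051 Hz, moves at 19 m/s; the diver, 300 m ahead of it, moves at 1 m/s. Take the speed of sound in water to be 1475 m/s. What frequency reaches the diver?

4101 Hz

The diver is ahead, so the torpedo is moving toward it while the diver is moving away from the torpedo.
General Doppler shift: f' = f · (v − v_o)/(v − v_s).
f' = 4051 × (1475 − 1)/(1475 − 19) = 4051 × 1474/1456 ≈ 4101 Hz.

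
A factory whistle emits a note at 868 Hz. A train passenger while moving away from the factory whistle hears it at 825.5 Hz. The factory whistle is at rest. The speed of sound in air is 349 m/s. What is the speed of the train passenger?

17.1 m/s

f' = f · (v − v_o)/v ⇒ v_o = v · |f'/f − 1|.
v_o = 349 × |825.5/868 − 1| = 349 × 0.04896 ≈ 17.1 m/s.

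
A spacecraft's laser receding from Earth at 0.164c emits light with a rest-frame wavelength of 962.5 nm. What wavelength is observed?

Relativistic Doppler for wavelength: λ' = λ₀ · √((1 + β)/(1 − β)).
λ' = 962.5 × √(1.1640/0.8360) = 962.5 × 1.17998 ≈ 1135.7 nm.

1135.7 nm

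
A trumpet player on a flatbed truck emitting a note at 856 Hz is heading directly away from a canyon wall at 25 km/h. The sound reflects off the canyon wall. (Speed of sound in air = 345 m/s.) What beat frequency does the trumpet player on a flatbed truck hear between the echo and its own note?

33.8 Hz

25 km/h = 6.944 m/s.
The canyon wall receives the sound from a moving source: f₁ = f₀ · v/(v + v_e) = 856 × 345/351.94 ≈ 839.1 Hz.
On the return leg the trumpet player on a flatbed truck is a moving observer: f₂ = f₁ · (v − v_e)/v = 839.1 × 338.06/345 ≈ 822.2 Hz.
Equivalently f₂ = f₀ · (v − v_e)/(v + v_e).
Beat against the emitted tone: |f₂ − f₀| = 2v_e·f₀/(v + v_e) = 2 × 6.944 × 856/351.94 ≈ 33.8 Hz.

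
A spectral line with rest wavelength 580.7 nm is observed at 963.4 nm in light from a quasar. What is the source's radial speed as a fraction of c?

0.467

λ'/λ₀ = 1.6590 > 1 (redshift), so the source is receding.
λ'/λ₀ = √((1 + β)/(1 − β)) for a receding source ⇒ β = (r² − 1)/(r² + 1) with r = λ'/λ₀.
β = (2.7524 − 1)/(2.7524 + 1) ≈ 0.467.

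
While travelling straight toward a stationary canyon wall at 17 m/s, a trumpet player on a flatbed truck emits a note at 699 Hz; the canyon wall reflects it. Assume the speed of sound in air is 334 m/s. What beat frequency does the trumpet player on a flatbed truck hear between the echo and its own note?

75 Hz

The canyon wall receives the sound from a moving source: f₁ = f₀ · v/(v − v_e) = 699 × 334/317 ≈ 736.5 Hz.
On the return leg the trumpet player on a flatbed truck is a moving observer: f₂ = f₁ · (v + v_e)/v = 736.5 × 351/334 ≈ 774.0 Hz.
Beat against the emitted tone: |f₂ − f₀| = 2v_e·f₀/(v − v_e) = 2 × 17 × 699/317 ≈ 75 Hz.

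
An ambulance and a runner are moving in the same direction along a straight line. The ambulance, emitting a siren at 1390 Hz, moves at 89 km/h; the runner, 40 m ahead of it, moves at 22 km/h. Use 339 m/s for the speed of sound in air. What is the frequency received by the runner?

1472 Hz

89 km/h = 24.72 m/s; 22 km/h = 6.111 m/s.
The runner is ahead, so the ambulance is moving toward it while the runner is moving away from the ambulance.
General Doppler shift: f' = f · (v − v_o)/(v − v_s).
f' = 1390 × (339 − 6.111)/(339 − 24.72) = 1390 × 332.89/314.28 ≈ 1472 Hz.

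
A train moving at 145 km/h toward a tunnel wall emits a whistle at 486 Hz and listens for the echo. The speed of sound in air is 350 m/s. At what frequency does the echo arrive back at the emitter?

145 km/h = 40.28 m/s.
The tunnel wall receives the sound from a moving source: f₁ = f₀ · v/(v − v_e) = 486 × 350/309.72 ≈ 549 Hz.
On the return leg the train is a moving observer: f₂ = f₁ · (v + v_e)/v = 549 × 390.28/350 ≈ 612 Hz.

612 Hz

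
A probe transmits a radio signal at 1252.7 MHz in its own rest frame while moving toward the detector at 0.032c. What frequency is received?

Relativistic Doppler for frequency: f' = f₀ · √((1 + β)/(1 − β)).
f' = 1252.7 × √(1.0320/0.9680) = 1252.7 × 1.03253 ≈ 1293.4 MHz.

1293.4 MHz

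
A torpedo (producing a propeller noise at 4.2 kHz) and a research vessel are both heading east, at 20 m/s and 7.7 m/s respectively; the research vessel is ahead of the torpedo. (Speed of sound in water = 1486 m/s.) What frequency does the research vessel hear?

The research vessel is ahead, so the torpedo is moving toward it while the research vessel is moving away from the torpedo.
Both move, so f' = f · (v − v_o)/(v − v_s).
f' = 4.2 × (1486 − 7.7)/(1486 − 20) = 4.2 × 1478.3/1466 ≈ 4.24 kHz.

4.24 kHz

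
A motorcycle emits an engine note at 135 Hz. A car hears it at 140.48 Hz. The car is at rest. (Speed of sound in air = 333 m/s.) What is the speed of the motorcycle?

13.0 m/s

f' > f, so the motorcycle is approaching.
f' = f · v/(v − v_s) ⇒ v_s = v · |1 − f/f'|.
v_s = 333 × |1 − 135/140.48| = 333 × 0.03901 ≈ 13.0 m/s.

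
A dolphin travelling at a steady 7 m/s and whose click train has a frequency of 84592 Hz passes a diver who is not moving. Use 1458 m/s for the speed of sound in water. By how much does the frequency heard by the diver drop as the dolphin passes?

Approaching: f₁ = f · v/(v − v_s) = 84592 × 1458/1451 ≈ 85000 Hz.
Receding: f₂ = f · v/(v + v_s) = 84592 × 1458/1465 ≈ 84188 Hz.
Drop: f₁ − f₂ = 2f·v·v_s/(v² − v_s²) = 2 × 84592 × 1458 × 7/(1458² − 7²) ≈ 812 Hz.

812 Hz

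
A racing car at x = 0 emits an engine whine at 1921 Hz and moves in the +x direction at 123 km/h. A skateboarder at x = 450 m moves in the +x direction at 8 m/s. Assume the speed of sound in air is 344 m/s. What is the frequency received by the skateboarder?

2083 Hz

123 km/h = 34.17 m/s.
The observer lies on the +x side, so the source is heading toward the observer and the observer is heading away from the source.
General Doppler shift: f' = f · (v − v_o)/(v − v_s).
f' = 1921 × (344 − 8)/(344 − 34.17) = 1921 × 336/309.83 ≈ 2083 Hz.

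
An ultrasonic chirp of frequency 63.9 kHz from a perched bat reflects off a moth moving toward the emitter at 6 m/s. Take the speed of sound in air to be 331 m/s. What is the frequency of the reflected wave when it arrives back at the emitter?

The moth first receives the wave as a moving observer: f₁ = f₀ · (v + u)/v = 63.9 × (331 + 6)/331 ≈ 65.1 kHz.
The reflection then acts as a moving source: f₂ = f₁ · v/(v − u) ≈ 66.3 kHz.
Equivalently f₂ = f₀ · (v + u)/(v − u).

66.3 kHz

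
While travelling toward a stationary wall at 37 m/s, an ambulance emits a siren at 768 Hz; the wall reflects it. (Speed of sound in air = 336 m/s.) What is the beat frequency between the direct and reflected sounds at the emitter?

The wall receives the sound from a moving source: f₁ = f₀ · v/(v − v_e) = 768 × 336/299 ≈ 863.0 Hz.
On the return leg the ambulance is a moving observer: f₂ = f₁ · (v + v_e)/v = 863.0 × 373/336 ≈ 958.1 Hz.
Equivalently f₂ = f₀ · (v + v_e)/(v − v_e).
Beat against the emitted tone: |f₂ − f₀| = 2v_e·f₀/(v − v_e) = 2 × 37 × 768/299 ≈ 190 Hz.

190 Hz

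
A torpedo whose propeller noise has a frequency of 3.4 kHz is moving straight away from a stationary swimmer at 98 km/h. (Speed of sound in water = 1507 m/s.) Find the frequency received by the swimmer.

3.34 kHz

98 km/h = 27.22 m/s.
With the source moving away from a stationary observer, f' = f · v/(v + v_s).
f' = 3.4 × 1507/(1507 + 27.22) = 3.4 × 1507/1534 ≈ 3.34 kHz.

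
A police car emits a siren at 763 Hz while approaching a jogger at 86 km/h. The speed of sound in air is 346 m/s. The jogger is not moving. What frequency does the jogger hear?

820 Hz

86 km/h = 23.89 m/s.
Only the source moves, toward the listener, so f' = f · v/(v − v_s).
f' = 763 × 346/(346 − 23.89) = 763 × 346/322.1 ≈ 820 Hz.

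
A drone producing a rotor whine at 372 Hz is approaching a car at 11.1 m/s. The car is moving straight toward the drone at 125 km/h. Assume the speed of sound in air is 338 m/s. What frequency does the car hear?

424 Hz

125 km/h = 34.72 m/s.
With source approaching and observer approaching, f' = f · (v + v_o)/(v − v_s).
f' = 372 × (338 + 34.72)/(338 − 11.1) = 372 × 372.72/326.9 ≈ 424 Hz.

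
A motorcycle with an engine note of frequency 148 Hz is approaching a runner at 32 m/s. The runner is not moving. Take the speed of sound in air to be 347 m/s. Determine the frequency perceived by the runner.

Moving source, stationary observer: f' = f · v/(v − v_s) since the source is approaching.
f' = 148 × 347/(347 − 32) = 148 × 347/315 ≈ 163 Hz.

163 Hz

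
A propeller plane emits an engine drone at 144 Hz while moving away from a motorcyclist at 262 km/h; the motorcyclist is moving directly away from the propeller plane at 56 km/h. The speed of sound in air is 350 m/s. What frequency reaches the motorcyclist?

262 km/h = 72.78 m/s; 56 km/h = 15.56 m/s.
With source receding and observer receding, f' = f · (v − v_o)/(v + v_s).
f' = 144 × (350 − 15.56)/(350 + 72.78) = 144 × 334.44/422.78 ≈ 114 Hz.

114 Hz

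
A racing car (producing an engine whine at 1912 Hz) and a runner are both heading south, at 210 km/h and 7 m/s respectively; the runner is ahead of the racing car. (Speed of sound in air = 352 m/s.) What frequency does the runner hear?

210 km/h = 58.33 m/s.
The runner is ahead, so the racing car is moving toward it while the runner is moving away from the racing car.
Both move, so f' = f · (v − v_o)/(v − v_s).
f' = 1912 × (352 − 7)/(352 − 58.33) = 1912 × 345/293.67 ≈ 2246 Hz.

2246 Hz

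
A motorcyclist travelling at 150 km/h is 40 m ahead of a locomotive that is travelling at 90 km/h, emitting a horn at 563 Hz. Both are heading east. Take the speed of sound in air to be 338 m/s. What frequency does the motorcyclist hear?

90 km/h = 25 m/s; 150 km/h = 41.67 m/s.
The motorcyclist is ahead, so the locomotive is moving toward it while the motorcyclist is moving away from the locomotive.
With source approaching and observer receding, f' = f · (v − v_o)/(v − v_s).
f' = 563 × (338 − 41.67)/(338 − 25) = 563 × 296.33/313 ≈ 533 Hz.

533 Hz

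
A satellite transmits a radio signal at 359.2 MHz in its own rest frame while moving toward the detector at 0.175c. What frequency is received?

428.7 MHz

Relativistic Doppler for frequency: f' = f₀ · √((1 + β)/(1 − β)).
f' = 359.2 × √(1.1750/0.8250) = 359.2 × 1.19342 ≈ 428.7 MHz.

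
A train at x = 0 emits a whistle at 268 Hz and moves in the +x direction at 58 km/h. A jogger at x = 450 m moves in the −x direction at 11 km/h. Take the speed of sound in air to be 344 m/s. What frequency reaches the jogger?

284 Hz

58 km/h = 16.11 m/s; 11 km/h = 3.056 m/s.
The observer lies on the +x side, so the source is heading toward the observer and the observer is heading toward the source.
Both move, so f' = f · (v + v_o)/(v − v_s).
f' = 268 × (344 + 3.056)/(344 − 16.11) = 268 × 347.06/327.89 ≈ 284 Hz.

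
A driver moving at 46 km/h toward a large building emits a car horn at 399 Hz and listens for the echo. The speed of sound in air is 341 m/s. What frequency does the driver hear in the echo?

46 km/h = 12.78 m/s.
The large building receives the sound from a moving source: f₁ = f₀ · v/(v − v_e) = 399 × 341/328.22 ≈ 415 Hz.
On the return leg the driver is a moving observer: f₂ = f₁ · (v + v_e)/v = 415 × 353.78/341 ≈ 430 Hz.
Equivalently f₂ = f₀ · (v + v_e)/(v − v_e).

430 Hz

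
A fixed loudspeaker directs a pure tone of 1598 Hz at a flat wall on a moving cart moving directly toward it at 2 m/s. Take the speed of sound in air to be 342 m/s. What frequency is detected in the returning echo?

1617 Hz

The flat wall on a moving cart first receives the wave as a moving observer: f₁ = f₀ · (v + u)/v = 1598 × (342 + 2)/342 ≈ 1607 Hz.
The reflection then acts as a moving source: f₂ = f₁ · v/(v − u) ≈ 1617 Hz.
Equivalently f₂ = f₀ · (v + u)/(v − u).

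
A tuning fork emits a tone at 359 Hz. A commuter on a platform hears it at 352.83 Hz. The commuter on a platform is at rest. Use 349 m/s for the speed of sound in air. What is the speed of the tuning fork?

6.1 m/s

f' < f, so the tuning fork is receding.
f' = f · v/(v + v_s) ⇒ v_s = v · |1 − f/f'|.
v_s = 349 × |1 − 359/352.83| = 349 × 0.01749 ≈ 6.1 m/s.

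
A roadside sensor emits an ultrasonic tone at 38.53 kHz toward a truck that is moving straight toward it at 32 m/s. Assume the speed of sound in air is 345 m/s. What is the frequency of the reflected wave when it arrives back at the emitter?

The truck first receives the wave as a moving observer: f₁ = f₀ · (v + u)/v = 38.53 × (345 + 32)/345 ≈ 42.1 kHz.
The reflection then acts as a moving source: f₂ = f₁ · v/(v − u) ≈ 46.4 kHz.
Equivalently f₂ = f₀ · (v + u)/(v − u).

46.4 kHz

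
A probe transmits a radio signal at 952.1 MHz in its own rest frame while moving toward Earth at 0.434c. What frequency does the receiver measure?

Relativistic Doppler for frequency: f' = f₀ · √((1 + β)/(1 − β)).
f' = 952.1 × √(1.4340/0.5660) = 952.1 × 1.59172 ≈ 1515.5 MHz.

1515.5 MHz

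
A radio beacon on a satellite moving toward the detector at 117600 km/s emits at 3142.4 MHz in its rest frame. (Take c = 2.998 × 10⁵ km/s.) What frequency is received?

4756.2 MHz

β = v/c = 117600/299800 = 0.3923.
Relativistic Doppler for frequency: f' = f₀ · √((1 + β)/(1 − β)).
f' = 3142.4 × √(1.3923/0.6077) = 3142.4 × 1.51357 ≈ 4756.2 MHz.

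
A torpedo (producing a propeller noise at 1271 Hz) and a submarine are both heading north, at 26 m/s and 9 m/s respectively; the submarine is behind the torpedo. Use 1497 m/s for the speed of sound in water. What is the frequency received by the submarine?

The submarine is behind, so the torpedo is moving away from it while the submarine is moving toward the torpedo.
Both move, so f' = f · (v + v_o)/(v + v_s).
f' = 1271 × (1497 + 9)/(1497 + 26) = 1271 × 1506/1523 ≈ 1257 Hz.

1257 Hz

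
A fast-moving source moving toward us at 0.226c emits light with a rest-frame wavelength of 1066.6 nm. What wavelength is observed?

847.5 nm

Relativistic Doppler for wavelength: λ' = λ₀ · √((1 − β)/(1 + β)).
λ' = 1066.6 × √(0.7740/1.2260) = 1066.6 × 0.79456 ≈ 847.5 nm.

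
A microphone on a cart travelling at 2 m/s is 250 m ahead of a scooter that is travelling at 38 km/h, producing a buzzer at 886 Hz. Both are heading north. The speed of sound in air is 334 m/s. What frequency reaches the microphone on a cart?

909 Hz

38 km/h = 10.56 m/s.
The microphone on a cart is ahead, so the scooter is moving toward it while the microphone on a cart is moving away from the scooter.
General Doppler shift: f' = f · (v − v_o)/(v − v_s).
f' = 886 × (334 − 2)/(334 − 10.56) = 886 × 332/323.44 ≈ 909 Hz.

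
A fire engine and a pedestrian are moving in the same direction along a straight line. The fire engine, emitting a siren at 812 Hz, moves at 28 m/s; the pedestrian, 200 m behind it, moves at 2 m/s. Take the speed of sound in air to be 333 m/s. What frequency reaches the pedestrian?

754 Hz

The pedestrian is behind, so the fire engine is moving away from it while the pedestrian is moving toward the fire engine.
Both move, so f' = f · (v + v_o)/(v + v_s).
f' = 812 × (333 + 2)/(333 + 28) = 812 × 335/361 ≈ 754 Hz.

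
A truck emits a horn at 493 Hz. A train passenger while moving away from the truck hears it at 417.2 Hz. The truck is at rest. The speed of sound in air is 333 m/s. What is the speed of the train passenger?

f' = f · (v − v_o)/v ⇒ v_o = v · |f'/f − 1|.
v_o = 333 × |417.2/493 − 1| = 333 × 0.1538 ≈ 51 m/s.

51 m/s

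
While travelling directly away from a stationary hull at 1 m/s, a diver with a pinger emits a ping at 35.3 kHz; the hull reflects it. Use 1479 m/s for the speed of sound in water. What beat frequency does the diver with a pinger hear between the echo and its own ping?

47.7 Hz

The hull receives the sound from a moving source: f₁ = f₀ · v/(v + v_e) = 35.3 × 1479/1480 ≈ 35.2761 kHz.
On the return leg the diver with a pinger is a moving observer: f₂ = f₁ · (v − v_e)/v = 35.2761 × 1478/1479 ≈ 35.2523 kHz.
Beat against the emitted tone (with f₀ = 35300 Hz): |f₂ − f₀| = 2v_e·f₀/(v + v_e) = 2 × 1 × 35300/1480 ≈ 47.7 Hz.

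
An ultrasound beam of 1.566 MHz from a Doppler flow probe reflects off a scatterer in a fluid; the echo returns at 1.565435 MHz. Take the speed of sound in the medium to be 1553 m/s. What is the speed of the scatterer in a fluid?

0.28 m/s

Double Doppler shift off a moving reflector: f₂ = f₀ · (v + u)/(v − u) (u > 0 toward emitter).
Rearranging, u = v · (f₂ − f₀)/(f₂ + f₀) = 1553 × -0.000565/3.131435 ≈ -0.28 m/s.
So the scatterer in a fluid is moving at 0.28 m/s away from the emitter.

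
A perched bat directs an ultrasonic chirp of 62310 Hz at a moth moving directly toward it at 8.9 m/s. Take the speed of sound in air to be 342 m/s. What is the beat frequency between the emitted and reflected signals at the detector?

The moth first receives the wave as a moving observer: f₁ = f₀ · (v + u)/v = 62310 × (342 + 8.9)/342 ≈ 63932 Hz.
On reflection it acts as a source moving toward the stationary detector: f₂ = f₁ · v/(v − u) = 63932 × 342/333.1 ≈ 65640 Hz.
Equivalently f₂ = f₀ · (v + u)/(v − u).
Beat frequency: |f₂ − f₀| = 2u·f₀/(v − u) = 2 × 8.9 × 62310/333.1 ≈ 3330 Hz.

3330 Hz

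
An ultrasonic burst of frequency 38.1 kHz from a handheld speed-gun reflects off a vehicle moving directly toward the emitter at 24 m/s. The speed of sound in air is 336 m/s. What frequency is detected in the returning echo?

The vehicle first receives the wave as a moving observer: f₁ = f₀ · (v + u)/v = 38.1 × (336 + 24)/336 ≈ 40.8 kHz.
On reflection it acts as a source moving toward the stationary detector: f₂ = f₁ · v/(v − u) = 40.8 × 336/312 ≈ 44.0 kHz.

44.0 kHz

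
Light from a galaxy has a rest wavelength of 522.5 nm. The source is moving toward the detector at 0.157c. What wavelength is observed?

446.0 nm

Relativistic Doppler for wavelength: λ' = λ₀ · √((1 − β)/(1 + β)).
λ' = 522.5 × √(0.8430/1.1570) = 522.5 × 0.85359 ≈ 446.0 nm.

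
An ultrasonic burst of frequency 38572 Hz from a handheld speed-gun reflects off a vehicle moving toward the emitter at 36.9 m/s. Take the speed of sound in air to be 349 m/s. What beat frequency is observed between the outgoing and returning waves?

9121 Hz

The vehicle first receives the wave as a moving observer: f₁ = f₀ · (v + u)/v = 38572 × (349 + 36.9)/349 ≈ 42650 Hz.
On reflection it acts as a source moving toward the stationary detector: f₂ = f₁ · v/(v − u) = 42650 × 349/312.1 ≈ 47693 Hz.
Equivalently f₂ = f₀ · (v + u)/(v − u).
Beat frequency: |f₂ − f₀| = 2u·f₀/(v − u) = 2 × 36.9 × 38572/312.1 ≈ 9121 Hz.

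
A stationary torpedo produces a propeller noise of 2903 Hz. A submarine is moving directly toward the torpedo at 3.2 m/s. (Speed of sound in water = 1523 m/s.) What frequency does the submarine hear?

2909 Hz

Moving observer, stationary source: f' = f · (v + v_o)/v.
f' = 2903 × (1523 + 3.2)/1523 = 2903 × 1526.2/1523 ≈ 2909 Hz.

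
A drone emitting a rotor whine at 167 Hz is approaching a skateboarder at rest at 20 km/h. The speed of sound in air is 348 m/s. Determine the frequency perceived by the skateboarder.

170 Hz

20 km/h = 5.556 m/s.
With the source moving toward a stationary observer, f' = f · v/(v − v_s).
f' = 167 × 348/(348 − 5.556) = 167 × 348/342.4 ≈ 170 Hz.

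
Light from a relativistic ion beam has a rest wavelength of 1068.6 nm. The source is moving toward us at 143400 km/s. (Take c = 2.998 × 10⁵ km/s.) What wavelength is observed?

634.8 nm

β = v/c = 143400/299800 = 0.4783.
Relativistic Doppler for wavelength: λ' = λ₀ · √((1 − β)/(1 + β)).
λ' = 1068.6 × √(0.5217/1.4783) = 1068.6 × 0.59404 ≈ 634.8 nm.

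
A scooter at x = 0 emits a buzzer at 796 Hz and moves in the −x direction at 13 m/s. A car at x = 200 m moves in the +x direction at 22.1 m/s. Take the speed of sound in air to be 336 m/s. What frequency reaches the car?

The observer lies on the +x side, so the source is heading away from the observer and the observer is heading away from the source.
General Doppler shift: f' = f · (v − v_o)/(v + v_s).
f' = 796 × (336 − 22.1)/(336 + 13) = 796 × 313.9/349 ≈ 716 Hz.

716 Hz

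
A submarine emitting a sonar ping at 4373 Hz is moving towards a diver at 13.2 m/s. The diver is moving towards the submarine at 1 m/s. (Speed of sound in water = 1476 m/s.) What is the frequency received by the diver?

4415 Hz

Both move, so f' = f · (v + v_o)/(v − v_s).
f' = 4373 × (1476 + 1)/(1476 − 13.2) = 4373 × 1477/1462.8 ≈ 4415 Hz.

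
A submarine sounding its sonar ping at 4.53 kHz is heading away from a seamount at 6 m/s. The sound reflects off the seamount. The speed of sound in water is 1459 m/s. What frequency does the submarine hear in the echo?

The seamount receives the sound from a moving source: f₁ = f₀ · v/(v + v_e) = 4.53 × 1459/1465 ≈ 4.51 kHz.
On the return leg the submarine is a moving observer: f₂ = f₁ · (v − v_e)/v = 4.51 × 1453/1459 ≈ 4.49 kHz.
Equivalently f₂ = f₀ · (v − v_e)/(v + v_e).

4.49 kHz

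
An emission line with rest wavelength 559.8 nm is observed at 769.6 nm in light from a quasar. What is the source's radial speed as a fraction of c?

0.308c

λ'/λ₀ = 1.3748 > 1 (redshift), so the source is receding.
λ'/λ₀ = √((1 + β)/(1 − β)) for a receding source ⇒ β = (r² − 1)/(r² + 1) with r = λ'/λ₀.
β = (1.8900 − 1)/(1.8900 + 1) ≈ 0.308.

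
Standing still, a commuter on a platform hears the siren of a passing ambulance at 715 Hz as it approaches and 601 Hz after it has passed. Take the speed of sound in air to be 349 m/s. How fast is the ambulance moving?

f₁/f₂ = (v + v_s)/(v − v_s), so v_s = v · (f₁ − f₂)/(f₁ + f₂).
v_s = 349 × (715 − 601)/(715 + 601) = 349 × 114/1316 ≈ 30 m/s.

30 m/s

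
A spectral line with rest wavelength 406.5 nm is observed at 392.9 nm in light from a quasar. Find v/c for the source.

λ'/λ₀ = 0.9665 < 1 (blueshift), so the source is approaching.
λ'/λ₀ = √((1 − β)/(1 + β)) for an approaching source ⇒ β = (1 − r²)/(1 + r²) with r = λ'/λ₀.
β = (1 − 0.9342)/(1 + 0.9342) ≈ 0.034.

0.034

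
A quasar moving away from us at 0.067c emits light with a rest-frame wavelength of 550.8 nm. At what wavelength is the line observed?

589.0 nm

Relativistic Doppler for wavelength: λ' = λ₀ · √((1 + β)/(1 − β)).
λ' = 550.8 × √(1.0670/0.9330) = 550.8 × 1.06940 ≈ 589.0 nm.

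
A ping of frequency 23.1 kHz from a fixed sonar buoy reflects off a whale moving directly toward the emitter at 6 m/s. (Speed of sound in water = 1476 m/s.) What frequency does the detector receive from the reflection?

At the whale (a moving observer), f₁ = f₀ · (v + u)/v = 23.1 × 1482/1476 ≈ 23.2 kHz.
On reflection it acts as a source moving toward the stationary detector: f₂ = f₁ · v/(v − u) = 23.2 × 1476/1470 ≈ 23.3 kHz.

23.3 kHz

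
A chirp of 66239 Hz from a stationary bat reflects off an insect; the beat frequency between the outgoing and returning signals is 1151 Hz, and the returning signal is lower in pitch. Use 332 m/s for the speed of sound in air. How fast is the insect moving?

2.91 m/s

Double Doppler shift off a moving reflector: f₂ = f₀ · (v + u)/(v − u) (u > 0 toward emitter).
Returning signal is lower, so f₂ = f₀ − Δf = 66239 − 1151 = 65088 Hz.
Rearranging, u = v · (f₂ − f₀)/(f₂ + f₀) = 332 × -1151/131327 ≈ -2.91 m/s.
So the insect is moving at 2.91 m/s away from the emitter.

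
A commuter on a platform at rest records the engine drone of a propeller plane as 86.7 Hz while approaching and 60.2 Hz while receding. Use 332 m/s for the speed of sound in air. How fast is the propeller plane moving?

60 m/s

f₁/f₂ = (v + v_s)/(v − v_s), so v_s = v · (f₁ − f₂)/(f₁ + f₂).
v_s = 332 × (86.7 − 60.2)/(86.7 + 60.2) = 332 × 26.5/146.9 ≈ 60 m/s.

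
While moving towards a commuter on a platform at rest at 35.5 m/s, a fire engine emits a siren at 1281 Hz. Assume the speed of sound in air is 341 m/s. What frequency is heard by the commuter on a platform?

Only the source moves, toward the listener, so f' = f · v/(v − v_s).
f' = 1281 × 341/(341 − 35.5) = 1281 × 341/305.5 ≈ 1430 Hz.

1430 Hz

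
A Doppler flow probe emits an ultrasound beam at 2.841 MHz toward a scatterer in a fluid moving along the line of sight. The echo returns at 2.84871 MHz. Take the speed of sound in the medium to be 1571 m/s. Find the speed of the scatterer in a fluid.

Double Doppler shift off a moving reflector: f₂ = f₀ · (v + u)/(v − u) (u > 0 toward emitter).
Rearranging, u = v · (f₂ − f₀)/(f₂ + f₀) = 1571 × 0.00771/5.68971 ≈ 2.13 m/s.
So the scatterer in a fluid is moving at 2.13 m/s toward the emitter.

2.13 m/s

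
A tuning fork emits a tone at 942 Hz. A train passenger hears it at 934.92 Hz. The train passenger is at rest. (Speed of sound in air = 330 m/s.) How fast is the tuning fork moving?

2.50 m/s

f' < f, so the tuning fork is receding.
f' = f · v/(v + v_s) ⇒ v_s = v · |1 − f/f'|.
v_s = 330 × |1 − 942/934.92| = 330 × 0.007573 ≈ 2.50 m/s.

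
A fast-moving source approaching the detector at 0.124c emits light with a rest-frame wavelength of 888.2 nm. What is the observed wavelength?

784.1 nm

Relativistic Doppler for wavelength: λ' = λ₀ · √((1 − β)/(1 + β)).
λ' = 888.2 × √(0.8760/1.1240) = 888.2 × 0.88281 ≈ 784.1 nm.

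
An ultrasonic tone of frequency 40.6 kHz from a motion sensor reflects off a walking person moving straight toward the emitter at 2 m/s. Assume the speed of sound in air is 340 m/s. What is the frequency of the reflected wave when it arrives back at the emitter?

The walking person first receives the wave as a moving observer: f₁ = f₀ · (v + u)/v = 40.6 × (340 + 2)/340 ≈ 40.8 kHz.
On reflection it acts as a source moving toward the stationary detector: f₂ = f₁ · v/(v − u) = 40.8 × 340/338 ≈ 41.1 kHz.
Equivalently f₂ = f₀ · (v + u)/(v − u).

41.1 kHz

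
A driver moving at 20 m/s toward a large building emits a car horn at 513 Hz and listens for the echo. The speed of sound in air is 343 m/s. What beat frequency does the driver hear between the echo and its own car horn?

The large building receives the sound from a moving source: f₁ = f₀ · v/(v − v_e) = 513 × 343/323 ≈ 544.8 Hz.
On the return leg the driver is a moving observer: f₂ = f₁ · (v + v_e)/v = 544.8 × 363/343 ≈ 576.5 Hz.
Equivalently f₂ = f₀ · (v + v_e)/(v − v_e).
Beat against the emitted tone: |f₂ − f₀| = 2v_e·f₀/(v − v_e) = 2 × 20 × 513/323 ≈ 64 Hz.

64 Hz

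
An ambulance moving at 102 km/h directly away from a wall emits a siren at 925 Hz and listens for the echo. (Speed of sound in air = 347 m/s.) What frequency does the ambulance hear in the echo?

785 Hz

102 km/h = 28.33 m/s.
The wall receives the sound from a moving source: f₁ = f₀ · v/(v + v_e) = 925 × 347/375.33 ≈ 855 Hz.
On the return leg the ambulance is a moving observer: f₂ = f₁ · (v − v_e)/v = 855 × 318.67/347 ≈ 785 Hz.
Equivalently f₂ = f₀ · (v − v_e)/(v + v_e).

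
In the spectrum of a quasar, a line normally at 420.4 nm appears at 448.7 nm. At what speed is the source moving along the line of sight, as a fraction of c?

λ'/λ₀ = 1.0673 > 1 (redshift), so the source is receding.
λ'/λ₀ = √((1 + β)/(1 − β)) for a receding source ⇒ β = (r² − 1)/(r² + 1) with r = λ'/λ₀.
β = (1.1392 − 1)/(1.1392 + 1) ≈ 0.065.

0.065c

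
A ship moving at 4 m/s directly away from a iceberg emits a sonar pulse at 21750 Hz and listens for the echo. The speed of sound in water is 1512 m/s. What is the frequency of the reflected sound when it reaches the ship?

21635 Hz

The iceberg receives the sound from a moving source: f₁ = f₀ · v/(v + v_e) = 21750 × 1512/1516 ≈ 21693 Hz.
On the return leg the ship is a moving observer: f₂ = f₁ · (v − v_e)/v = 21693 × 1508/1512 ≈ 21635 Hz.
Equivalently f₂ = f₀ · (v − v_e)/(v + v_e).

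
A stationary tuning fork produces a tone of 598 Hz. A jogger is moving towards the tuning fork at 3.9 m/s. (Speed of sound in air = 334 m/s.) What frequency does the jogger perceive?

Only the observer moves, toward the source, so f' = f · (v + v_o)/v.
f' = 598 × (334 + 3.9)/334 = 598 × 337.9/334 ≈ 605 Hz.

605 Hz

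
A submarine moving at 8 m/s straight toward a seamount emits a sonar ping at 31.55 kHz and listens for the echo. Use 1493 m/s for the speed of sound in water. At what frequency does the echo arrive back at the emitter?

The seamount receives the sound from a moving source: f₁ = f₀ · v/(v − v_e) = 31.55 × 1493/1485 ≈ 31.7 kHz.
On the return leg the submarine is a moving observer: f₂ = f₁ · (v + v_e)/v = 31.7 × 1501/1493 ≈ 31.9 kHz.
Equivalently f₂ = f₀ · (v + v_e)/(v − v_e).

31.9 kHz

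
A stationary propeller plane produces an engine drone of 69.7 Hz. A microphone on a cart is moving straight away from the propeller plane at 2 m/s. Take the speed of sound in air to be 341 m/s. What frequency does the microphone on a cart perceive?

Moving observer, stationary source: f' = f · (v − v_o)/v.
f' = 69.7 × (341 − 2)/341 = 69.7 × 339/341 ≈ 69 Hz.

69 Hz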